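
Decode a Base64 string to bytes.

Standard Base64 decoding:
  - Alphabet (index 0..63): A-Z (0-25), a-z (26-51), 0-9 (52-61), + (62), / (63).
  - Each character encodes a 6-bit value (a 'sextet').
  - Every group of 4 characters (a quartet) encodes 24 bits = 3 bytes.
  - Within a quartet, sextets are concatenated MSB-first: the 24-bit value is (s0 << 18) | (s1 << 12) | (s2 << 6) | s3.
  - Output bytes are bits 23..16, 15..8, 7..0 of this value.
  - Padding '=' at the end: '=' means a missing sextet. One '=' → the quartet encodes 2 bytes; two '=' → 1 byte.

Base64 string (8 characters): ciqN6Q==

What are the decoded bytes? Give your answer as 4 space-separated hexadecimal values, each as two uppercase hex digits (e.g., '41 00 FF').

After char 0 ('c'=28): chars_in_quartet=1 acc=0x1C bytes_emitted=0
After char 1 ('i'=34): chars_in_quartet=2 acc=0x722 bytes_emitted=0
After char 2 ('q'=42): chars_in_quartet=3 acc=0x1C8AA bytes_emitted=0
After char 3 ('N'=13): chars_in_quartet=4 acc=0x722A8D -> emit 72 2A 8D, reset; bytes_emitted=3
After char 4 ('6'=58): chars_in_quartet=1 acc=0x3A bytes_emitted=3
After char 5 ('Q'=16): chars_in_quartet=2 acc=0xE90 bytes_emitted=3
Padding '==': partial quartet acc=0xE90 -> emit E9; bytes_emitted=4

Answer: 72 2A 8D E9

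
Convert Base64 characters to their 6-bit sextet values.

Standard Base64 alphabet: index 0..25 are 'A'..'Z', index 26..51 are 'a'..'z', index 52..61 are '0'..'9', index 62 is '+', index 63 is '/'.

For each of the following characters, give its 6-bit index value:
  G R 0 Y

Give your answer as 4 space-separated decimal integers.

'G': A..Z range, ord('G') − ord('A') = 6
'R': A..Z range, ord('R') − ord('A') = 17
'0': 0..9 range, 52 + ord('0') − ord('0') = 52
'Y': A..Z range, ord('Y') − ord('A') = 24

Answer: 6 17 52 24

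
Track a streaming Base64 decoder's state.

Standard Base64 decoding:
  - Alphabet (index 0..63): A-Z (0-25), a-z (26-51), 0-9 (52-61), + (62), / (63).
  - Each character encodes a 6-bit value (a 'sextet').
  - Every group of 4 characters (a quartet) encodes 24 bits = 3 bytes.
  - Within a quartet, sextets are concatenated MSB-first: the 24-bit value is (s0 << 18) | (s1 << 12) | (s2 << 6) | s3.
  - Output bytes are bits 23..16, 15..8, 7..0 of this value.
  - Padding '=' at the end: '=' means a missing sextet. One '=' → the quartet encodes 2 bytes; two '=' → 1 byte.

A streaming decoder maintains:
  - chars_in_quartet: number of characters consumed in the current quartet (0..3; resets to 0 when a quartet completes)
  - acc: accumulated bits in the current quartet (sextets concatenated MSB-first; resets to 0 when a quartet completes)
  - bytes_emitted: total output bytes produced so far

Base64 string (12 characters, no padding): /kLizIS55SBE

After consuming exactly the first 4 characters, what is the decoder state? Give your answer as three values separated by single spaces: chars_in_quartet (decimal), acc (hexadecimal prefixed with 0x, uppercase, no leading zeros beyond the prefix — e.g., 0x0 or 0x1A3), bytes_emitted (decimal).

After char 0 ('/'=63): chars_in_quartet=1 acc=0x3F bytes_emitted=0
After char 1 ('k'=36): chars_in_quartet=2 acc=0xFE4 bytes_emitted=0
After char 2 ('L'=11): chars_in_quartet=3 acc=0x3F90B bytes_emitted=0
After char 3 ('i'=34): chars_in_quartet=4 acc=0xFE42E2 -> emit FE 42 E2, reset; bytes_emitted=3

Answer: 0 0x0 3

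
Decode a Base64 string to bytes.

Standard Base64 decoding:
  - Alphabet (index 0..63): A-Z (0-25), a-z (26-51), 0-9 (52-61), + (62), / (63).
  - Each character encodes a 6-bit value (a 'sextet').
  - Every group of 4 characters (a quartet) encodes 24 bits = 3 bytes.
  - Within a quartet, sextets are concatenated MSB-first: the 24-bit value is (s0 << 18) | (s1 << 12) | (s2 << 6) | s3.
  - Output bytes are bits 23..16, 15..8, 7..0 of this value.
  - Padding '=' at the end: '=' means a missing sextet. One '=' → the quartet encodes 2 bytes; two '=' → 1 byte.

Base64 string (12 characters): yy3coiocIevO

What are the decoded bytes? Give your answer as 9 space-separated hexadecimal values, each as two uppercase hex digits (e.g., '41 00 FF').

Answer: CB 2D DC A2 2A 1C 21 EB CE

Derivation:
After char 0 ('y'=50): chars_in_quartet=1 acc=0x32 bytes_emitted=0
After char 1 ('y'=50): chars_in_quartet=2 acc=0xCB2 bytes_emitted=0
After char 2 ('3'=55): chars_in_quartet=3 acc=0x32CB7 bytes_emitted=0
After char 3 ('c'=28): chars_in_quartet=4 acc=0xCB2DDC -> emit CB 2D DC, reset; bytes_emitted=3
After char 4 ('o'=40): chars_in_quartet=1 acc=0x28 bytes_emitted=3
After char 5 ('i'=34): chars_in_quartet=2 acc=0xA22 bytes_emitted=3
After char 6 ('o'=40): chars_in_quartet=3 acc=0x288A8 bytes_emitted=3
After char 7 ('c'=28): chars_in_quartet=4 acc=0xA22A1C -> emit A2 2A 1C, reset; bytes_emitted=6
After char 8 ('I'=8): chars_in_quartet=1 acc=0x8 bytes_emitted=6
After char 9 ('e'=30): chars_in_quartet=2 acc=0x21E bytes_emitted=6
After char 10 ('v'=47): chars_in_quartet=3 acc=0x87AF bytes_emitted=6
After char 11 ('O'=14): chars_in_quartet=4 acc=0x21EBCE -> emit 21 EB CE, reset; bytes_emitted=9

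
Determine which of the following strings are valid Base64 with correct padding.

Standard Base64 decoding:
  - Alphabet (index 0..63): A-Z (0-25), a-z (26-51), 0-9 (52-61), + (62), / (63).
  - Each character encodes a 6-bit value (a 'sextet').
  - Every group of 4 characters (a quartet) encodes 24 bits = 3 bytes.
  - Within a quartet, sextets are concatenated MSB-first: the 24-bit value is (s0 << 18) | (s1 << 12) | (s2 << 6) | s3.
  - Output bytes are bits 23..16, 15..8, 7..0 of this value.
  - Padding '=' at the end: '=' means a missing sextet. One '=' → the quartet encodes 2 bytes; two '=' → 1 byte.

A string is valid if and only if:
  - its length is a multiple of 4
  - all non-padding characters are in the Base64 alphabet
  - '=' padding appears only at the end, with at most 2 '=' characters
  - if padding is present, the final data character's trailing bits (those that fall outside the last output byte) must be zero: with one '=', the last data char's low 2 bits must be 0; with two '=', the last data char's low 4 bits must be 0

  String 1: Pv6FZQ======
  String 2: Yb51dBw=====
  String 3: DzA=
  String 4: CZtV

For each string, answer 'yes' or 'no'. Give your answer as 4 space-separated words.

Answer: no no yes yes

Derivation:
String 1: 'Pv6FZQ======' → invalid (6 pad chars (max 2))
String 2: 'Yb51dBw=====' → invalid (5 pad chars (max 2))
String 3: 'DzA=' → valid
String 4: 'CZtV' → valid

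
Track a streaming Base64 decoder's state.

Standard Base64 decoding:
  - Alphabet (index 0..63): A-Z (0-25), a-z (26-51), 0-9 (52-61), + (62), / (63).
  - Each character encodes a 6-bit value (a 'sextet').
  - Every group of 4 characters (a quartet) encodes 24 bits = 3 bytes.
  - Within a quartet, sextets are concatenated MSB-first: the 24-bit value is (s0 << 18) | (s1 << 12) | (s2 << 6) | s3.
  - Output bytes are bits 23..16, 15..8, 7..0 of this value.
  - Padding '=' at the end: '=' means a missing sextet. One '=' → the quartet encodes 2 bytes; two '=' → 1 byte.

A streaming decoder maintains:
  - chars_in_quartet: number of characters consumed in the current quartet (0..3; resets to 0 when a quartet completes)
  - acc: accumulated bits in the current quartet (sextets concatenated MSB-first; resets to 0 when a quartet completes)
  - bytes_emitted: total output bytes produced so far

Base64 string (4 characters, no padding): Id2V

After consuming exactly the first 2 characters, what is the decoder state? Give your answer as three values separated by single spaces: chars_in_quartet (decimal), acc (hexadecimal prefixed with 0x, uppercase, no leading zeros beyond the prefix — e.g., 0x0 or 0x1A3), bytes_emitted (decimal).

After char 0 ('I'=8): chars_in_quartet=1 acc=0x8 bytes_emitted=0
After char 1 ('d'=29): chars_in_quartet=2 acc=0x21D bytes_emitted=0

Answer: 2 0x21D 0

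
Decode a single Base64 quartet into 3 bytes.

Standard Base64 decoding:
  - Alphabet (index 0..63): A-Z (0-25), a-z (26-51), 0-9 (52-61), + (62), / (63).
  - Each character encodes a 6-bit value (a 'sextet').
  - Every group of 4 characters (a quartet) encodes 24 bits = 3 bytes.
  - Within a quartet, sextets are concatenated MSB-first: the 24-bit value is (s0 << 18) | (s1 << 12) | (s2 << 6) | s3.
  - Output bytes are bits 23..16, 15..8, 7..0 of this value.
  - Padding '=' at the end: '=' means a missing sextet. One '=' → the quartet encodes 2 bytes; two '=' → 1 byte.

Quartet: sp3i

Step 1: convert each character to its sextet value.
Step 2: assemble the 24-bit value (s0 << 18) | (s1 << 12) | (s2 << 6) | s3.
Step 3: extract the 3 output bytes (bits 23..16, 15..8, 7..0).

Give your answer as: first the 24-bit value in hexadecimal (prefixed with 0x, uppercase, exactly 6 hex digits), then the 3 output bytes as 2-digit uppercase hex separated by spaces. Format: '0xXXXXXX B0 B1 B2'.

Sextets: s=44, p=41, 3=55, i=34
24-bit: (44<<18) | (41<<12) | (55<<6) | 34
      = 0xB00000 | 0x029000 | 0x000DC0 | 0x000022
      = 0xB29DE2
Bytes: (v>>16)&0xFF=B2, (v>>8)&0xFF=9D, v&0xFF=E2

Answer: 0xB29DE2 B2 9D E2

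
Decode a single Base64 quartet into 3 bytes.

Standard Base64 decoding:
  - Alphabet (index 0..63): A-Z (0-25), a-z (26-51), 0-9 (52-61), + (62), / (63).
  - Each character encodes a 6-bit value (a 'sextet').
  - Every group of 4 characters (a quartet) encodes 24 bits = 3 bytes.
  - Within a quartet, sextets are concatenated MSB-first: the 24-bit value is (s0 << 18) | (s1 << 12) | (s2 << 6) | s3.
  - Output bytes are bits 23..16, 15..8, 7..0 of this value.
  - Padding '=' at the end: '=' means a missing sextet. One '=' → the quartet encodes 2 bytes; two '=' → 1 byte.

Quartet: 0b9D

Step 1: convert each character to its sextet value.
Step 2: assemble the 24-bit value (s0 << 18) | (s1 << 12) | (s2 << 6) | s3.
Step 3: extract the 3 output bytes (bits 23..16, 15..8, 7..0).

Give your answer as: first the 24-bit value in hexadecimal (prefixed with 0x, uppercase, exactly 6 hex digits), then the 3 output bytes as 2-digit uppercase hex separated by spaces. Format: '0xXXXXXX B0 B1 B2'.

Answer: 0xD1BF43 D1 BF 43

Derivation:
Sextets: 0=52, b=27, 9=61, D=3
24-bit: (52<<18) | (27<<12) | (61<<6) | 3
      = 0xD00000 | 0x01B000 | 0x000F40 | 0x000003
      = 0xD1BF43
Bytes: (v>>16)&0xFF=D1, (v>>8)&0xFF=BF, v&0xFF=43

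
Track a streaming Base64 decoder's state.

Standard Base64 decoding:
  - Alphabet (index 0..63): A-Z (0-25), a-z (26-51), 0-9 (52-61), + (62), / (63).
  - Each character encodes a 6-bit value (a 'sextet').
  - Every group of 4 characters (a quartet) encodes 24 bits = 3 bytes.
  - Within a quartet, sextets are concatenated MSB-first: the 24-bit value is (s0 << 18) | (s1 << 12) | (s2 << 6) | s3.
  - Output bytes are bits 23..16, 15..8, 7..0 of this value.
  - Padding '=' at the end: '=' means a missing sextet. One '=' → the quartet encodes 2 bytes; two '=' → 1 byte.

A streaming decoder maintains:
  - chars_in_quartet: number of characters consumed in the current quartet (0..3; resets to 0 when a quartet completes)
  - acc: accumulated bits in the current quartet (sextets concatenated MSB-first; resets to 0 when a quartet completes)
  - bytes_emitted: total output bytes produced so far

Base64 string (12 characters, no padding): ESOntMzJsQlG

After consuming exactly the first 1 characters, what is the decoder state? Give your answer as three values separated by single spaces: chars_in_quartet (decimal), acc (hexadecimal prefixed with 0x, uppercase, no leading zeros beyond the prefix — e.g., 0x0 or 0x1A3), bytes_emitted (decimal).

Answer: 1 0x4 0

Derivation:
After char 0 ('E'=4): chars_in_quartet=1 acc=0x4 bytes_emitted=0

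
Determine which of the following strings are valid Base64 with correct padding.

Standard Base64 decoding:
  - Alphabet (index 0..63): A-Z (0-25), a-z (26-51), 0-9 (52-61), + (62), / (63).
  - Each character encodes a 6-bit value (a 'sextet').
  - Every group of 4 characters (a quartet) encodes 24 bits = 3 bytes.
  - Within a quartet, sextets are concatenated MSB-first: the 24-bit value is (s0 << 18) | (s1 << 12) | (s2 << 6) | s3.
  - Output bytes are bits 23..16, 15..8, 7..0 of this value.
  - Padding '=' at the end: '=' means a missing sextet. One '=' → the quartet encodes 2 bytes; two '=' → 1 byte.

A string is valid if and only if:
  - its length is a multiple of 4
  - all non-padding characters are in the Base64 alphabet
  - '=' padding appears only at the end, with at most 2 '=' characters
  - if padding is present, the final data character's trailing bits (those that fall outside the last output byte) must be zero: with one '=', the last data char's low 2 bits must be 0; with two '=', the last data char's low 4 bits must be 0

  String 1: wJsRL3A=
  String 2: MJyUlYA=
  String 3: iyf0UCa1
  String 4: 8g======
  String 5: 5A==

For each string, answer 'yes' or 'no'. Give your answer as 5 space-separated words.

Answer: yes yes yes no yes

Derivation:
String 1: 'wJsRL3A=' → valid
String 2: 'MJyUlYA=' → valid
String 3: 'iyf0UCa1' → valid
String 4: '8g======' → invalid (6 pad chars (max 2))
String 5: '5A==' → valid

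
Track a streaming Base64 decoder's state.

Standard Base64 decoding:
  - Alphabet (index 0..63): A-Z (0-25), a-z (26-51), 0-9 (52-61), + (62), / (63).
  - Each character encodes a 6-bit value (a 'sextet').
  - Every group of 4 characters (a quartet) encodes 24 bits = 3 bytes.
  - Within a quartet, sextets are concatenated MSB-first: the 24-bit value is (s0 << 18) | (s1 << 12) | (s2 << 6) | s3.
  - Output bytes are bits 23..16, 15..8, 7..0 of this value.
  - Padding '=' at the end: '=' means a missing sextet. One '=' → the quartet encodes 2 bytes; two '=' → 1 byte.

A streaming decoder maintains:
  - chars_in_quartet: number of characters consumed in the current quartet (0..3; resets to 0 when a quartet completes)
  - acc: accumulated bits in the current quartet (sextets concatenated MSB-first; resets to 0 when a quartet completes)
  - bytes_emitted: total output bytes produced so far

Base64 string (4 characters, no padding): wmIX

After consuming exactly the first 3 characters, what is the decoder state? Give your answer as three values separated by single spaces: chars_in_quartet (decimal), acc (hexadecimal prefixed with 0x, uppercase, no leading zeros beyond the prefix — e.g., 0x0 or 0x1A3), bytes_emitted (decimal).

After char 0 ('w'=48): chars_in_quartet=1 acc=0x30 bytes_emitted=0
After char 1 ('m'=38): chars_in_quartet=2 acc=0xC26 bytes_emitted=0
After char 2 ('I'=8): chars_in_quartet=3 acc=0x30988 bytes_emitted=0

Answer: 3 0x30988 0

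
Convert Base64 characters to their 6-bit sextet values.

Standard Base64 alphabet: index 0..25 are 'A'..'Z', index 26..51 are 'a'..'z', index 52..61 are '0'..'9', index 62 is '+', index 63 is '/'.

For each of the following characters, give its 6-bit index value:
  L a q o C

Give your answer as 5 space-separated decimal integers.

Answer: 11 26 42 40 2

Derivation:
'L': A..Z range, ord('L') − ord('A') = 11
'a': a..z range, 26 + ord('a') − ord('a') = 26
'q': a..z range, 26 + ord('q') − ord('a') = 42
'o': a..z range, 26 + ord('o') − ord('a') = 40
'C': A..Z range, ord('C') − ord('A') = 2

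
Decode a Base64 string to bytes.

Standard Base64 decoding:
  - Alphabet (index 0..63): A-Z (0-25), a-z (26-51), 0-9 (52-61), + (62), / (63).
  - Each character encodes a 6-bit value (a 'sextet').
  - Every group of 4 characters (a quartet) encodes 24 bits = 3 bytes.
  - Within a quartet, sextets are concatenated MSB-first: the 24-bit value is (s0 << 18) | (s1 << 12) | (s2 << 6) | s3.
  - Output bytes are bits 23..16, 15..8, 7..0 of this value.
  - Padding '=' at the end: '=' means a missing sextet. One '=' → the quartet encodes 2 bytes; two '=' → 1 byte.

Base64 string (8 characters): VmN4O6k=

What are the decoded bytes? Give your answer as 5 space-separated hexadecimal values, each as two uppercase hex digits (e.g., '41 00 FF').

Answer: 56 63 78 3B A9

Derivation:
After char 0 ('V'=21): chars_in_quartet=1 acc=0x15 bytes_emitted=0
After char 1 ('m'=38): chars_in_quartet=2 acc=0x566 bytes_emitted=0
After char 2 ('N'=13): chars_in_quartet=3 acc=0x1598D bytes_emitted=0
After char 3 ('4'=56): chars_in_quartet=4 acc=0x566378 -> emit 56 63 78, reset; bytes_emitted=3
After char 4 ('O'=14): chars_in_quartet=1 acc=0xE bytes_emitted=3
After char 5 ('6'=58): chars_in_quartet=2 acc=0x3BA bytes_emitted=3
After char 6 ('k'=36): chars_in_quartet=3 acc=0xEEA4 bytes_emitted=3
Padding '=': partial quartet acc=0xEEA4 -> emit 3B A9; bytes_emitted=5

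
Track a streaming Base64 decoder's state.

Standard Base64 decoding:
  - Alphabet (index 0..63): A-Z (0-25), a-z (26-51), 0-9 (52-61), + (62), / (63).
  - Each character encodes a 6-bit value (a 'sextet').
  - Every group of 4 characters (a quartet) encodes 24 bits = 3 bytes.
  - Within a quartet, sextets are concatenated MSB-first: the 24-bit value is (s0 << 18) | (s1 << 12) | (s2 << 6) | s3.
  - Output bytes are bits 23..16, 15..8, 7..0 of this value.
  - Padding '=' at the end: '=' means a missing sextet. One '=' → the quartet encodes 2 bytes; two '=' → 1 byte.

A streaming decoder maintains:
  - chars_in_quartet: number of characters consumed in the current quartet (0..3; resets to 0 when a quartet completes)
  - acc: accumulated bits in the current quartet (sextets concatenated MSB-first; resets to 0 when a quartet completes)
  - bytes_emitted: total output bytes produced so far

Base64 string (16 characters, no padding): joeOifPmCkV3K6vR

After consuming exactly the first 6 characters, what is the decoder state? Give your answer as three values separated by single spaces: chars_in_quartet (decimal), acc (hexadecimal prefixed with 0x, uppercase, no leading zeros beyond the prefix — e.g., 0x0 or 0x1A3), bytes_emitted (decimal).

Answer: 2 0x89F 3

Derivation:
After char 0 ('j'=35): chars_in_quartet=1 acc=0x23 bytes_emitted=0
After char 1 ('o'=40): chars_in_quartet=2 acc=0x8E8 bytes_emitted=0
After char 2 ('e'=30): chars_in_quartet=3 acc=0x23A1E bytes_emitted=0
After char 3 ('O'=14): chars_in_quartet=4 acc=0x8E878E -> emit 8E 87 8E, reset; bytes_emitted=3
After char 4 ('i'=34): chars_in_quartet=1 acc=0x22 bytes_emitted=3
After char 5 ('f'=31): chars_in_quartet=2 acc=0x89F bytes_emitted=3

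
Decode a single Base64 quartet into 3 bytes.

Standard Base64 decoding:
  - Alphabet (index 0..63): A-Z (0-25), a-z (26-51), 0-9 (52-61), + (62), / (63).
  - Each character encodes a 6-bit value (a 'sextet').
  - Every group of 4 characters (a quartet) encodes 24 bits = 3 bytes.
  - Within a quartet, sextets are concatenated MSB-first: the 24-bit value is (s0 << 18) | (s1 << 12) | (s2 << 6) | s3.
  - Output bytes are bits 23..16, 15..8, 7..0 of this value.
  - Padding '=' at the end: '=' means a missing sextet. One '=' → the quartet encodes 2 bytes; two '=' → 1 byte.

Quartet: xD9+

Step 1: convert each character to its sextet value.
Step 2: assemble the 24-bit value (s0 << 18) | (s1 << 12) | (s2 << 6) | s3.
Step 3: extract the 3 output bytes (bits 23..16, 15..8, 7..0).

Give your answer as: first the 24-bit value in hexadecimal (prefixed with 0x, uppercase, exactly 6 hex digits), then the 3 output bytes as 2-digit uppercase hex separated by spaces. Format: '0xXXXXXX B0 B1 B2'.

Sextets: x=49, D=3, 9=61, +=62
24-bit: (49<<18) | (3<<12) | (61<<6) | 62
      = 0xC40000 | 0x003000 | 0x000F40 | 0x00003E
      = 0xC43F7E
Bytes: (v>>16)&0xFF=C4, (v>>8)&0xFF=3F, v&0xFF=7E

Answer: 0xC43F7E C4 3F 7E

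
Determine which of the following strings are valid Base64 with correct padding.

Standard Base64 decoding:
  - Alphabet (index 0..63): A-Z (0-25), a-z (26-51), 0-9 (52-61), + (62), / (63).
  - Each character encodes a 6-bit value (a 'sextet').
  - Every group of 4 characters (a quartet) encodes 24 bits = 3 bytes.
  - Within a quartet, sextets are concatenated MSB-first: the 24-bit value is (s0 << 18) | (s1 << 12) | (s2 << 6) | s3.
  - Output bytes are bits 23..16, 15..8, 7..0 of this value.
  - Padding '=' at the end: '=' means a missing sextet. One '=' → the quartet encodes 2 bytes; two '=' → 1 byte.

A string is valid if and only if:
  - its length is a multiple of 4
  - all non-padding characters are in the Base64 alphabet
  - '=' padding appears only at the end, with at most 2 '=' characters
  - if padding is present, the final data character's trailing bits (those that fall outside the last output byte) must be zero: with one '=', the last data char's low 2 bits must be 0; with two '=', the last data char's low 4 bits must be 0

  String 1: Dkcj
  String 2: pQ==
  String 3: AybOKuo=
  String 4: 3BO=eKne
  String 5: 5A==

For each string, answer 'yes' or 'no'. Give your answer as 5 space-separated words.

String 1: 'Dkcj' → valid
String 2: 'pQ==' → valid
String 3: 'AybOKuo=' → valid
String 4: '3BO=eKne' → invalid (bad char(s): ['=']; '=' in middle)
String 5: '5A==' → valid

Answer: yes yes yes no yes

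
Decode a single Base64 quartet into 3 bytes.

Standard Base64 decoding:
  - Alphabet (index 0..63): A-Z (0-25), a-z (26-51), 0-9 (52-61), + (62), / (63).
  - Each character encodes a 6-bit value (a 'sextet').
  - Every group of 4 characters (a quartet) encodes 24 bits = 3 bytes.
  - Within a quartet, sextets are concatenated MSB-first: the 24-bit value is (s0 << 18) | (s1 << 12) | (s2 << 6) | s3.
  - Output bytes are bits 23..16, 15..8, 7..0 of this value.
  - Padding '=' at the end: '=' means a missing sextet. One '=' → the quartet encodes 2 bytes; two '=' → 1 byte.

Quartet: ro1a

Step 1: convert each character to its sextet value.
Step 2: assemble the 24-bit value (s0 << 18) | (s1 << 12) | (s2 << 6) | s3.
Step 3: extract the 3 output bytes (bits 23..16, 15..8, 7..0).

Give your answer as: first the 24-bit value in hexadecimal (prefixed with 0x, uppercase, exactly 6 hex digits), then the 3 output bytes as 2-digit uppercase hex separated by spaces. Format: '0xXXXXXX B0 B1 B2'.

Sextets: r=43, o=40, 1=53, a=26
24-bit: (43<<18) | (40<<12) | (53<<6) | 26
      = 0xAC0000 | 0x028000 | 0x000D40 | 0x00001A
      = 0xAE8D5A
Bytes: (v>>16)&0xFF=AE, (v>>8)&0xFF=8D, v&0xFF=5A

Answer: 0xAE8D5A AE 8D 5A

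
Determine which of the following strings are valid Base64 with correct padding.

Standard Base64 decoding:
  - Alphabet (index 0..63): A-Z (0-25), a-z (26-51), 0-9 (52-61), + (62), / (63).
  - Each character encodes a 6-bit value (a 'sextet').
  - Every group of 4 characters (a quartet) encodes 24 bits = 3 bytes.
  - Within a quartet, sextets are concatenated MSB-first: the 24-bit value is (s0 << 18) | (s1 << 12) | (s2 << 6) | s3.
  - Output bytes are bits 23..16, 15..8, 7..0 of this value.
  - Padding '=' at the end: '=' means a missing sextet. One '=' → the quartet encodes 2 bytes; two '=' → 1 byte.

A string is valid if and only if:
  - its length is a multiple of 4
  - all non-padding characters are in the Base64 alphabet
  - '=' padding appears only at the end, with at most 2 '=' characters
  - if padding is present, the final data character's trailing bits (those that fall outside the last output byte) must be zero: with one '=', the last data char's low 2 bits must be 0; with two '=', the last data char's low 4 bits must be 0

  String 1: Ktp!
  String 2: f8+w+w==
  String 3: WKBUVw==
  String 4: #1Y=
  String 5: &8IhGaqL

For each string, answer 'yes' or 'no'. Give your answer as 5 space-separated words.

Answer: no yes yes no no

Derivation:
String 1: 'Ktp!' → invalid (bad char(s): ['!'])
String 2: 'f8+w+w==' → valid
String 3: 'WKBUVw==' → valid
String 4: '#1Y=' → invalid (bad char(s): ['#'])
String 5: '&8IhGaqL' → invalid (bad char(s): ['&'])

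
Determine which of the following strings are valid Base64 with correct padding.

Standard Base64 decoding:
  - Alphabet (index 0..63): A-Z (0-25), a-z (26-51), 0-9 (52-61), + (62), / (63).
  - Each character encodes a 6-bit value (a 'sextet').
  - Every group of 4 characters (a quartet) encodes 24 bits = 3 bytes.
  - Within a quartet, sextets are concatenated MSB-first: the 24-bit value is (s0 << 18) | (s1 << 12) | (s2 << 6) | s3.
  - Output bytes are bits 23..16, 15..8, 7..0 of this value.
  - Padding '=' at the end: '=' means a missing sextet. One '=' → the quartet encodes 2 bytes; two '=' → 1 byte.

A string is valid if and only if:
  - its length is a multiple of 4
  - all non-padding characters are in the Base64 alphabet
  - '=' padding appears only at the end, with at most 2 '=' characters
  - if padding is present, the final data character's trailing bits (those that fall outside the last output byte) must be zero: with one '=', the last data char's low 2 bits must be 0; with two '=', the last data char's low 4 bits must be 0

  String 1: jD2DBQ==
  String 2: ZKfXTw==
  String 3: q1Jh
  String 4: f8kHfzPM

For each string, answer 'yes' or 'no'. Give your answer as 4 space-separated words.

String 1: 'jD2DBQ==' → valid
String 2: 'ZKfXTw==' → valid
String 3: 'q1Jh' → valid
String 4: 'f8kHfzPM' → valid

Answer: yes yes yes yes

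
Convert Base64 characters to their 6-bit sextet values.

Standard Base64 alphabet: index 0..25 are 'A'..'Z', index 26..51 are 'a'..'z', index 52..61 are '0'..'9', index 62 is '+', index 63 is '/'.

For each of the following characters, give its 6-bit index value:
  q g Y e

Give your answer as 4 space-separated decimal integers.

Answer: 42 32 24 30

Derivation:
'q': a..z range, 26 + ord('q') − ord('a') = 42
'g': a..z range, 26 + ord('g') − ord('a') = 32
'Y': A..Z range, ord('Y') − ord('A') = 24
'e': a..z range, 26 + ord('e') − ord('a') = 30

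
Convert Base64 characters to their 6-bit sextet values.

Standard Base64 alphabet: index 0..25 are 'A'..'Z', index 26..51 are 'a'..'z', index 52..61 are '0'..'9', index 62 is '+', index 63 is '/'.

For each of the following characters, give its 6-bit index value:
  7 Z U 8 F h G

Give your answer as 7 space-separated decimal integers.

Answer: 59 25 20 60 5 33 6

Derivation:
'7': 0..9 range, 52 + ord('7') − ord('0') = 59
'Z': A..Z range, ord('Z') − ord('A') = 25
'U': A..Z range, ord('U') − ord('A') = 20
'8': 0..9 range, 52 + ord('8') − ord('0') = 60
'F': A..Z range, ord('F') − ord('A') = 5
'h': a..z range, 26 + ord('h') − ord('a') = 33
'G': A..Z range, ord('G') − ord('A') = 6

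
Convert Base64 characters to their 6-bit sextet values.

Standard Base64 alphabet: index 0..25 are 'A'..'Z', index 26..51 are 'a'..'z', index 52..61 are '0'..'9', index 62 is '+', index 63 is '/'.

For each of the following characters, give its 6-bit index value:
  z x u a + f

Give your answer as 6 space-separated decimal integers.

'z': a..z range, 26 + ord('z') − ord('a') = 51
'x': a..z range, 26 + ord('x') − ord('a') = 49
'u': a..z range, 26 + ord('u') − ord('a') = 46
'a': a..z range, 26 + ord('a') − ord('a') = 26
'+': index 62
'f': a..z range, 26 + ord('f') − ord('a') = 31

Answer: 51 49 46 26 62 31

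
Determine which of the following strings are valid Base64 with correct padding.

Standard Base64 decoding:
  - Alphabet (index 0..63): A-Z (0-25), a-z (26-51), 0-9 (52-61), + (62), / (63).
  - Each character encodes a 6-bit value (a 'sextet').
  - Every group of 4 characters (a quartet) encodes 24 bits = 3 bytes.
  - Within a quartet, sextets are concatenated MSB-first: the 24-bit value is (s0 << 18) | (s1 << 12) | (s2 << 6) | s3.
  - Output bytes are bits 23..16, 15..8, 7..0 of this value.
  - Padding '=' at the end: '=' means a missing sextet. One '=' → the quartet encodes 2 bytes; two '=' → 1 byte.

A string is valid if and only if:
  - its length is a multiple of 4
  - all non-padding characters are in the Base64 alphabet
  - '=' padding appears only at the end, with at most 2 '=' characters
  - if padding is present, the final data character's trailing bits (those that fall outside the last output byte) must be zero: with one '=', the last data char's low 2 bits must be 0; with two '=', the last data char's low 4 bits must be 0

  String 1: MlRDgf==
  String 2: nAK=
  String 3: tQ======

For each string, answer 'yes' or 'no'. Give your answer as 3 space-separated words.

String 1: 'MlRDgf==' → invalid (bad trailing bits)
String 2: 'nAK=' → invalid (bad trailing bits)
String 3: 'tQ======' → invalid (6 pad chars (max 2))

Answer: no no no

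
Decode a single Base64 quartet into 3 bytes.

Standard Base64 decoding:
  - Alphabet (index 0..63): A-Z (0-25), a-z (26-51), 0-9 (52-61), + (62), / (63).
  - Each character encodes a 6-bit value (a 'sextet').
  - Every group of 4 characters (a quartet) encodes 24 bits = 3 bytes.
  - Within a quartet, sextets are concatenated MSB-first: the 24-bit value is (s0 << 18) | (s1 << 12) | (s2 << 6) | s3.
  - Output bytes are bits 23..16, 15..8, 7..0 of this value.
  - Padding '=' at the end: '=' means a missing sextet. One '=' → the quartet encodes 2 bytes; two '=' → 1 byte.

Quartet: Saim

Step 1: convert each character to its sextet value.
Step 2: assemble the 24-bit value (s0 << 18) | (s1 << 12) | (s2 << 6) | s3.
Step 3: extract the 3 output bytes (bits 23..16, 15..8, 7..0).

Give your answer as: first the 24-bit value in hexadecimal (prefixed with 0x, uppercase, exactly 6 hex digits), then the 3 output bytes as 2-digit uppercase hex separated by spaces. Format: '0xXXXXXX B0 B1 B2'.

Sextets: S=18, a=26, i=34, m=38
24-bit: (18<<18) | (26<<12) | (34<<6) | 38
      = 0x480000 | 0x01A000 | 0x000880 | 0x000026
      = 0x49A8A6
Bytes: (v>>16)&0xFF=49, (v>>8)&0xFF=A8, v&0xFF=A6

Answer: 0x49A8A6 49 A8 A6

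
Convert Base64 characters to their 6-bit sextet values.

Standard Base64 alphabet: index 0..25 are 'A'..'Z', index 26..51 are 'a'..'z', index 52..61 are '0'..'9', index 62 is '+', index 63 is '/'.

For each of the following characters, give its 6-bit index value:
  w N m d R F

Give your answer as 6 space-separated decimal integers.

Answer: 48 13 38 29 17 5

Derivation:
'w': a..z range, 26 + ord('w') − ord('a') = 48
'N': A..Z range, ord('N') − ord('A') = 13
'm': a..z range, 26 + ord('m') − ord('a') = 38
'd': a..z range, 26 + ord('d') − ord('a') = 29
'R': A..Z range, ord('R') − ord('A') = 17
'F': A..Z range, ord('F') − ord('A') = 5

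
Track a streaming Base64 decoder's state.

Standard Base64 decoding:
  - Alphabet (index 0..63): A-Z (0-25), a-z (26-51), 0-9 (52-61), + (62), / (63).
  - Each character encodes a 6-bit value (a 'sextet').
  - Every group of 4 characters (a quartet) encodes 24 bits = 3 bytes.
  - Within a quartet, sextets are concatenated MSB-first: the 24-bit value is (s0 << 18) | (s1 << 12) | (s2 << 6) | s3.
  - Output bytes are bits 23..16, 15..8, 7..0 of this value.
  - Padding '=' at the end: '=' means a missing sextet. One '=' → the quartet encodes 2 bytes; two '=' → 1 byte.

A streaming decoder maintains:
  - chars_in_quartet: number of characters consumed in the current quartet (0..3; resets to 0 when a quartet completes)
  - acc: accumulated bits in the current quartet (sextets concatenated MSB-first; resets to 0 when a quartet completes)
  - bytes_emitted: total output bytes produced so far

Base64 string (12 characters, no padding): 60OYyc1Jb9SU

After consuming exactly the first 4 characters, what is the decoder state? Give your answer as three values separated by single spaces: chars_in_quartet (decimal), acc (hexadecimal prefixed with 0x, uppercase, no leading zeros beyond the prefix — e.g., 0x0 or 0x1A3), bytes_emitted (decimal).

Answer: 0 0x0 3

Derivation:
After char 0 ('6'=58): chars_in_quartet=1 acc=0x3A bytes_emitted=0
After char 1 ('0'=52): chars_in_quartet=2 acc=0xEB4 bytes_emitted=0
After char 2 ('O'=14): chars_in_quartet=3 acc=0x3AD0E bytes_emitted=0
After char 3 ('Y'=24): chars_in_quartet=4 acc=0xEB4398 -> emit EB 43 98, reset; bytes_emitted=3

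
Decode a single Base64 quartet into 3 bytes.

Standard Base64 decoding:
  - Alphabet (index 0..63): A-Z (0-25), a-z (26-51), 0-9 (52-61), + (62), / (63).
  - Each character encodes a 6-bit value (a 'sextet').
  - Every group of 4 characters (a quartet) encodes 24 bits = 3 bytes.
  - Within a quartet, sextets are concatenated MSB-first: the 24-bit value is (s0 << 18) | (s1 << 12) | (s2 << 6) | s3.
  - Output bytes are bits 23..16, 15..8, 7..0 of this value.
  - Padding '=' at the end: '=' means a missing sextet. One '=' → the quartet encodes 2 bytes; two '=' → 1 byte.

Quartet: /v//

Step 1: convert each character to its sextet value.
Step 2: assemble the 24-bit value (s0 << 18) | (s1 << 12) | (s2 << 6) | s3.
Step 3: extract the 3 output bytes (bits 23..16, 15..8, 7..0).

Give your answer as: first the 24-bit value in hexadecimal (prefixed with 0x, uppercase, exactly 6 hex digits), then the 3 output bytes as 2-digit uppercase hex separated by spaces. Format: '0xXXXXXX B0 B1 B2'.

Answer: 0xFEFFFF FE FF FF

Derivation:
Sextets: /=63, v=47, /=63, /=63
24-bit: (63<<18) | (47<<12) | (63<<6) | 63
      = 0xFC0000 | 0x02F000 | 0x000FC0 | 0x00003F
      = 0xFEFFFF
Bytes: (v>>16)&0xFF=FE, (v>>8)&0xFF=FF, v&0xFF=FF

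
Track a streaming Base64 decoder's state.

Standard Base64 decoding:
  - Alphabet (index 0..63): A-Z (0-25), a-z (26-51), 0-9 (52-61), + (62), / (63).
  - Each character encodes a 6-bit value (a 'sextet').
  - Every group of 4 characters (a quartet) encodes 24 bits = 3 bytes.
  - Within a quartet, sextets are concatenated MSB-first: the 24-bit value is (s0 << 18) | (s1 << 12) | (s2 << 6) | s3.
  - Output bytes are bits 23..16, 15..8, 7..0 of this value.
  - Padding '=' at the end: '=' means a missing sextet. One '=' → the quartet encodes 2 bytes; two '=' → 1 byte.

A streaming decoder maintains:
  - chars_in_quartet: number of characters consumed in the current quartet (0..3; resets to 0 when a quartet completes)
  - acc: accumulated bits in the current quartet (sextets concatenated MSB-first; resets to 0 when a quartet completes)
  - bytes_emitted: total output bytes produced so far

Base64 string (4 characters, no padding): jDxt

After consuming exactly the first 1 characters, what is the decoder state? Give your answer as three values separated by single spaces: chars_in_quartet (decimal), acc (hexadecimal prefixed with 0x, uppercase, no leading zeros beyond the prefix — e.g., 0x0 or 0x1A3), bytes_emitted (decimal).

Answer: 1 0x23 0

Derivation:
After char 0 ('j'=35): chars_in_quartet=1 acc=0x23 bytes_emitted=0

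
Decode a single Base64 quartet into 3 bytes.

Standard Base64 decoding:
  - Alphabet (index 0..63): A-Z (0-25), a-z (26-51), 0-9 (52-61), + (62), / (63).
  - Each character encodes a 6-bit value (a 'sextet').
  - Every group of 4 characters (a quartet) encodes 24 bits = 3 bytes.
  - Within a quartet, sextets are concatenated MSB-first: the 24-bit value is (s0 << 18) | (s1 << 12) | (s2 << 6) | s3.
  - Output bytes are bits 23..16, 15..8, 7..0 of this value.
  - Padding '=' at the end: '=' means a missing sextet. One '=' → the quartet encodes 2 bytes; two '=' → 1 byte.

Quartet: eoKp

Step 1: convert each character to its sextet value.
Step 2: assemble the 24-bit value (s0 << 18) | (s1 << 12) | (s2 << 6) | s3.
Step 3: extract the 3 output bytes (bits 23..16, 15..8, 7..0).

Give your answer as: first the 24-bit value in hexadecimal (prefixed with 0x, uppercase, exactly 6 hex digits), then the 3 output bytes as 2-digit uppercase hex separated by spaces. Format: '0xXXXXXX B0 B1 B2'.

Sextets: e=30, o=40, K=10, p=41
24-bit: (30<<18) | (40<<12) | (10<<6) | 41
      = 0x780000 | 0x028000 | 0x000280 | 0x000029
      = 0x7A82A9
Bytes: (v>>16)&0xFF=7A, (v>>8)&0xFF=82, v&0xFF=A9

Answer: 0x7A82A9 7A 82 A9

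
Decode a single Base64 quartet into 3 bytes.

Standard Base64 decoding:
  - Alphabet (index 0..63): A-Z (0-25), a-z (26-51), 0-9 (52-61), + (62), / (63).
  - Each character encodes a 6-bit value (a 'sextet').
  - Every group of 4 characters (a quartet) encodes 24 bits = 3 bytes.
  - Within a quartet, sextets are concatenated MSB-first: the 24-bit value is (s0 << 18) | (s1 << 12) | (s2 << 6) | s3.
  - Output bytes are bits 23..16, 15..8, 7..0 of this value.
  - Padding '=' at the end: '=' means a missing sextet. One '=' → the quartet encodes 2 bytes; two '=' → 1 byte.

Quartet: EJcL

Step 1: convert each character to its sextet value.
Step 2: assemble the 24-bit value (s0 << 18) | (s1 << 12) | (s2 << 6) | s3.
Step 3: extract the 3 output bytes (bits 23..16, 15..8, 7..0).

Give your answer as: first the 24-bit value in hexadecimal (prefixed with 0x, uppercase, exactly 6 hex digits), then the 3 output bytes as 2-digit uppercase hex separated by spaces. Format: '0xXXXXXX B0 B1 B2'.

Answer: 0x10970B 10 97 0B

Derivation:
Sextets: E=4, J=9, c=28, L=11
24-bit: (4<<18) | (9<<12) | (28<<6) | 11
      = 0x100000 | 0x009000 | 0x000700 | 0x00000B
      = 0x10970B
Bytes: (v>>16)&0xFF=10, (v>>8)&0xFF=97, v&0xFF=0B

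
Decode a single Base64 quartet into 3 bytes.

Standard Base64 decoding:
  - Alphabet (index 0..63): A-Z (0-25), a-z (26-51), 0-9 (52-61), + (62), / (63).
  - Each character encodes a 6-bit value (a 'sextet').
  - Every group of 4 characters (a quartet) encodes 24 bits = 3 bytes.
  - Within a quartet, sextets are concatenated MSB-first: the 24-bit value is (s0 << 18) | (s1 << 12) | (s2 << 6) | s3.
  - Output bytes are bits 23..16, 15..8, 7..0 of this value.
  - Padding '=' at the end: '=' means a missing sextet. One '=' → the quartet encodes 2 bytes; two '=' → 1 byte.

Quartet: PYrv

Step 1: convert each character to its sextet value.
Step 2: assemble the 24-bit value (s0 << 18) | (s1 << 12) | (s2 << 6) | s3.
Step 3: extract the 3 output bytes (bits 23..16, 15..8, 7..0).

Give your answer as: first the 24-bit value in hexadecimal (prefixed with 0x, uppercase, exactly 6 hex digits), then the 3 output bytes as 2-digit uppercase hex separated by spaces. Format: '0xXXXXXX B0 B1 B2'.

Sextets: P=15, Y=24, r=43, v=47
24-bit: (15<<18) | (24<<12) | (43<<6) | 47
      = 0x3C0000 | 0x018000 | 0x000AC0 | 0x00002F
      = 0x3D8AEF
Bytes: (v>>16)&0xFF=3D, (v>>8)&0xFF=8A, v&0xFF=EF

Answer: 0x3D8AEF 3D 8A EF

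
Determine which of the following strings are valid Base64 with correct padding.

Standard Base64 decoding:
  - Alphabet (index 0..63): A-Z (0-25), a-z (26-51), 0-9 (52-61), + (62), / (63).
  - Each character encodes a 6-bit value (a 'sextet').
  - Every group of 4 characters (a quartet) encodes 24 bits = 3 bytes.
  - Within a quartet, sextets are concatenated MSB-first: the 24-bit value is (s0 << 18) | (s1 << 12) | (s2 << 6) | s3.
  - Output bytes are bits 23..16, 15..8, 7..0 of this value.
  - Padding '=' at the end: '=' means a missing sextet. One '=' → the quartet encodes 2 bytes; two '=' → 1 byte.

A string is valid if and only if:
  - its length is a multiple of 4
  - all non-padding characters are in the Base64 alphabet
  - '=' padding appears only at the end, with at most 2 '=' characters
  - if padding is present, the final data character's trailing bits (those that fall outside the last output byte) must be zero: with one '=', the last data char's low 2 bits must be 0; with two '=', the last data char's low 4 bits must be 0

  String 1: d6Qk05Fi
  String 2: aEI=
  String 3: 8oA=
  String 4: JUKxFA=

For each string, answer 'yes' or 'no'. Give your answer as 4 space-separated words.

String 1: 'd6Qk05Fi' → valid
String 2: 'aEI=' → valid
String 3: '8oA=' → valid
String 4: 'JUKxFA=' → invalid (len=7 not mult of 4)

Answer: yes yes yes no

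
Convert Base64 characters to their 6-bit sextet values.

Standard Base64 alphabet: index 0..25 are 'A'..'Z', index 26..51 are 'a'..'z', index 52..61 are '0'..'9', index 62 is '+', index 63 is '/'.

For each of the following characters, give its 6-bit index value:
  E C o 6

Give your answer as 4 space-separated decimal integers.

Answer: 4 2 40 58

Derivation:
'E': A..Z range, ord('E') − ord('A') = 4
'C': A..Z range, ord('C') − ord('A') = 2
'o': a..z range, 26 + ord('o') − ord('a') = 40
'6': 0..9 range, 52 + ord('6') − ord('0') = 58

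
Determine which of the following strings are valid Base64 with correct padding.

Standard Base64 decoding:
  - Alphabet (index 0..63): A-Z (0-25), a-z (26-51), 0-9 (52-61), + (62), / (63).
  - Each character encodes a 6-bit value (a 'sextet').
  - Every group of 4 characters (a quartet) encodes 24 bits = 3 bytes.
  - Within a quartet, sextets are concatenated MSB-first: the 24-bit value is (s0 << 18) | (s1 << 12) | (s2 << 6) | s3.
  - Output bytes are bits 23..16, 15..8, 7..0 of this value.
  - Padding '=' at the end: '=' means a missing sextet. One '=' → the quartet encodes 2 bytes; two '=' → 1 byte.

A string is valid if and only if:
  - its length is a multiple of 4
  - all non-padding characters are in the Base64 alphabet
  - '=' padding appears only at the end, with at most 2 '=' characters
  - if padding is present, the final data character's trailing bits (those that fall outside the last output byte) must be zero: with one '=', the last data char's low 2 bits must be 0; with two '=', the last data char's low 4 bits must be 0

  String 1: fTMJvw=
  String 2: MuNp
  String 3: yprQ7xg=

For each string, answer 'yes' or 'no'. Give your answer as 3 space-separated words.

String 1: 'fTMJvw=' → invalid (len=7 not mult of 4)
String 2: 'MuNp' → valid
String 3: 'yprQ7xg=' → valid

Answer: no yes yes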